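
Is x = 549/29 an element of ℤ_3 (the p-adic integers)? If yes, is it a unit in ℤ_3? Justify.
x ∈ ℤ_3 but not a unit; v_3(x) = 2 > 0

ℤ_3 = {x ∈ ℚ_3 : v_3(x) ≥ 0} and ℤ_3^× = {x ∈ ℤ_3 : v_3(x) = 0}. Here v_3(549/29) = v_3(num) − v_3(den) = 2; compare against these criteria.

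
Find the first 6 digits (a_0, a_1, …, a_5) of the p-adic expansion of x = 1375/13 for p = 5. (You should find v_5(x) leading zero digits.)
(a_0, …, a_5) = (0, 0, 0, 2, 4, 3)

v_5(1375/13) = 3, so a_0 = ... = a_2 = 0. Factor out: x = 5^3 · u with u = 11/13 a unit in ℤ_5. Expand u iteratively via a_{v+i} = u_i mod 5, u_{i+1} = (u_i − a_{v+i})/5:
  u_0 = 11/13;  a_3 = 2;  u_1 = (u_0 − 2)/5 = -3/13
  u_1 = -3/13;  a_4 = 4;  u_2 = (u_1 − 4)/5 = -11/13
  u_2 = -11/13;  a_5 = 3;  u_3 = (u_2 − 3)/5 = -10/13
Digits: (0, 0, 0, 2, 4, 3).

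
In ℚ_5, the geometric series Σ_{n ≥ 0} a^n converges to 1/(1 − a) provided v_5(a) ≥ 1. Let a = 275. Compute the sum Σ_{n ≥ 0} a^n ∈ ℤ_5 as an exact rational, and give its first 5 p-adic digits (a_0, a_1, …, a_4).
Σ a^n = 1/(1 − a) = -1/274;  first 5 digits = (1, 0, 1, 2, 1)

v_5(a) = 2 ≥ 1, so the series converges in ℤ_5 to 1/(1 − a) = 1/(1 − 275) = -1/274. Expand this rational in ℤ_5: compute digits iteratively via d_i = x_i mod 5, x_{i+1} = (x_i − d_i)/5. The first 5 digits are (1, 0, 1, 2, 1).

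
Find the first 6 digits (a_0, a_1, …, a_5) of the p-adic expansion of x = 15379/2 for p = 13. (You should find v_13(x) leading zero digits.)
(a_0, …, a_5) = (0, 0, 0, 10, 6, 6)

v_13(15379/2) = 3, so a_0 = ... = a_2 = 0. Factor out: x = 13^3 · u with u = 7/2 a unit in ℤ_13. Expand u iteratively via a_{v+i} = u_i mod 13, u_{i+1} = (u_i − a_{v+i})/13:
  u_0 = 7/2;  a_3 = 10;  u_1 = (u_0 − 10)/13 = -1/2
  u_1 = -1/2;  a_4 = 6;  u_2 = (u_1 − 6)/13 = -1/2
  u_2 = -1/2;  a_5 = 6;  u_3 = (u_2 − 6)/13 = -1/2
Digits: (0, 0, 0, 10, 6, 6).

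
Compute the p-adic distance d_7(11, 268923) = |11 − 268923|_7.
d_7(11, 268923) = 1/16807

Step 1 — x − y = 11 − 268923 = -268912. Step 2 — v_7(-268912) = 5 (factor: -268912 = −(7^5 · 16); the sign does not affect v_p). Step 3 — |x − y|_7 = 7^{-5} = 1/16807.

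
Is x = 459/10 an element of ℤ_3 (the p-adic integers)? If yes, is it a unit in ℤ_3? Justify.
x ∈ ℤ_3 but not a unit; v_3(x) = 3 > 0

ℤ_3 = {x ∈ ℚ_3 : v_3(x) ≥ 0} and ℤ_3^× = {x ∈ ℤ_3 : v_3(x) = 0}. Here v_3(459/10) = v_3(num) − v_3(den) = 3; compare against these criteria.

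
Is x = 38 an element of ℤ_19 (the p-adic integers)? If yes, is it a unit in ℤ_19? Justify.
x ∈ ℤ_19 but not a unit; v_19(x) = 1 > 0

ℤ_19 = {x ∈ ℚ_19 : v_19(x) ≥ 0} and ℤ_19^× = {x ∈ ℤ_19 : v_19(x) = 0}. Here v_19(38) = v_19(num) − v_19(den) = 1; compare against these criteria.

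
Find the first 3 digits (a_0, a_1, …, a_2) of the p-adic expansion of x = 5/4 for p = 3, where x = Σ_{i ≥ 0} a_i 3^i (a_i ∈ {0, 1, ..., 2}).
(a_0, …, a_2) = (2, 2, 0)

v_3(5/4) = 0 (numerator and denominator both coprime to 3), so x ∈ ℤ_3^×. Compute digits iteratively via a_i = x_i mod 3, x_{i+1} = (x_i − a_i)/3, with x_0 = x:
  x_0 = 5/4;  a_0 = 2;  x_1 = (x_0 − 2)/3 = -1/4
  x_1 = -1/4;  a_1 = 2;  x_2 = (x_1 − 2)/3 = -3/4
  x_2 = -3/4;  a_2 = 0;  x_3 = (x_2 − 0)/3 = -1/4
Digits: (2, 2, 0).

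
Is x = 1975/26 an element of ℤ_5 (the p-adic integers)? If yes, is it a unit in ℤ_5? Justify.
x ∈ ℤ_5 but not a unit; v_5(x) = 2 > 0

ℤ_5 = {x ∈ ℚ_5 : v_5(x) ≥ 0} and ℤ_5^× = {x ∈ ℤ_5 : v_5(x) = 0}. Here v_5(1975/26) = v_5(num) − v_5(den) = 2; compare against these criteria.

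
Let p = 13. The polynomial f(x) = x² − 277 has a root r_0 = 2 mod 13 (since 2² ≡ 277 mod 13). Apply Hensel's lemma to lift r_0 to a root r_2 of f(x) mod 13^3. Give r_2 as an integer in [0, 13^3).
r_2 = 1549 (mod 2197)

Hensel's recurrence: r_{i+1} = r_i − f(r_i)·(f′(r_i))^{-1} mod 13^{i+2}, with f′(x) = 2x. Iterate:
  r_0 = 2 (mod 13)
  r_1 = 28 (mod 169)
  r_2 = 1549 (mod 2197)
Final: r_2 = 1549, and one checks f(r_2) ≡ 0 mod 13^3.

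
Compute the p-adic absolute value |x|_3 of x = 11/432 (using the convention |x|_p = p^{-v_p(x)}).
|11/432|_3 = 27

Step 1 — compute v_3(x) by factoring powers of 3 out of the numerator and denominator: v_3(11/432) = -3. Step 2 — apply |x|_p = p^{-v_p(x)} = 3^{3} = 27.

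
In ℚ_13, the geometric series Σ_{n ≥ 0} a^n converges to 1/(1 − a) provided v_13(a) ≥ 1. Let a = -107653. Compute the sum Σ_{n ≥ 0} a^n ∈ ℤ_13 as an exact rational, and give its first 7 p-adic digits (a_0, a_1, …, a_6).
Σ a^n = 1/(1 − a) = 1/107654;  first 7 digits = (1, 0, 0, 3, 9, 12, 8)

v_13(a) = 3 ≥ 1, so the series converges in ℤ_13 to 1/(1 − a) = 1/(1 − (-107653)) = 1/107654. Expand this rational in ℤ_13: compute digits iteratively via d_i = x_i mod 13, x_{i+1} = (x_i − d_i)/13. The first 7 digits are (1, 0, 0, 3, 9, 12, 8).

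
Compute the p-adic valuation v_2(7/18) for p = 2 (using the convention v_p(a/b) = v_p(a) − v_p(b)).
v_2(7/18) = -1

Factor powers of 2 from the numerator and denominator of the reduced fraction: 7 = 2^0 · 7 and 18 = 2^1 · 9. Apply v_p(a/b) = v_p(a) − v_p(b): v_2(7/18) = 0 − 1 = -1.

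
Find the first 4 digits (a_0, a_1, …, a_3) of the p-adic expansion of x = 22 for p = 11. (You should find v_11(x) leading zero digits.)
(a_0, …, a_3) = (0, 2, 0, 0)

v_11(22) = 1, so a_0 = ... = a_0 = 0. Factor out: x = 11^1 · u with u = 2 a unit in ℤ_11. Expand u iteratively via a_{v+i} = u_i mod 11, u_{i+1} = (u_i − a_{v+i})/11:
  u_0 = 2;  a_1 = 2;  u_1 = (u_0 − 2)/11 = 0
  u_1 = 0;  a_2 = 0;  u_2 = (u_1 − 0)/11 = 0
  u_2 = 0;  a_3 = 0;  u_3 = (u_2 − 0)/11 = 0
Digits: (0, 2, 0, 0).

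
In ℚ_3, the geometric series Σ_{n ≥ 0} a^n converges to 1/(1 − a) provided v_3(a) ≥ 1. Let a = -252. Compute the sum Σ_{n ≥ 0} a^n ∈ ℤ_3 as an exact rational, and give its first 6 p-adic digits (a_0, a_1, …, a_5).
Σ a^n = 1/(1 − a) = 1/253;  first 6 digits = (1, 0, 2, 2, 0, 2)

v_3(a) = 2 ≥ 1, so the series converges in ℤ_3 to 1/(1 − a) = 1/(1 − (-252)) = 1/253. Expand this rational in ℤ_3: compute digits iteratively via d_i = x_i mod 3, x_{i+1} = (x_i − d_i)/3. The first 6 digits are (1, 0, 2, 2, 0, 2).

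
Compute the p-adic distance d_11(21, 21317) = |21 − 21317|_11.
d_11(21, 21317) = 1/1331

Step 1 — x − y = 21 − 21317 = -21296. Step 2 — v_11(-21296) = 3 (factor: -21296 = −(11^3 · 16); the sign does not affect v_p). Step 3 — |x − y|_11 = 11^{-3} = 1/1331.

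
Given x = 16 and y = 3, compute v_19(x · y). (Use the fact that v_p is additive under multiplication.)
v_19(48) = 0

v_p(x) = 0 (factor: 16 = 19^0 · 16); v_p(y) = 0 (factor: 3 = 19^0 · 3). Additivity: v_p(xy) = v_p(x) + v_p(y) = 0 + 0 = 0. (Direct check: xy = 48 = 19^0 · (48).)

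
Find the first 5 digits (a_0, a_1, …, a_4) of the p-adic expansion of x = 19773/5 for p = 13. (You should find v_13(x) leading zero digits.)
(a_0, …, a_4) = (0, 0, 0, 7, 10)

v_13(19773/5) = 3, so a_0 = ... = a_2 = 0. Factor out: x = 13^3 · u with u = 9/5 a unit in ℤ_13. Expand u iteratively via a_{v+i} = u_i mod 13, u_{i+1} = (u_i − a_{v+i})/13:
  u_0 = 9/5;  a_3 = 7;  u_1 = (u_0 − 7)/13 = -2/5
  u_1 = -2/5;  a_4 = 10;  u_2 = (u_1 − 10)/13 = -4/5
Digits: (0, 0, 0, 7, 10).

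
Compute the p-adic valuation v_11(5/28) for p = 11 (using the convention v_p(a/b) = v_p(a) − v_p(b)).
v_11(5/28) = 0

Factor powers of 11 from the numerator and denominator of the reduced fraction: 5 = 11^0 · 5 and 28 = 11^0 · 28. Apply v_p(a/b) = v_p(a) − v_p(b): v_11(5/28) = 0 − 0 = 0.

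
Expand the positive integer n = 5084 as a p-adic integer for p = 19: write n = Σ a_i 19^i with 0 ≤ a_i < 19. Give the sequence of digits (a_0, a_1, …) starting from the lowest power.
(a_0, a_1, …) = (11, 1, 14)

Repeated division by 19 gives the digits low-to-high: 5084 = 11 + 1·19^1 + 14·19^2. Digit sequence: (11, 1, 14).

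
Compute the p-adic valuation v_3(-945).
v_3(-945) = 3

v_3(n) is the largest exponent k such that 3^k divides n. Factor out: -945 = -3^3 · 35. (Sign doesn't affect v_p.) So v_3(-945) = 3.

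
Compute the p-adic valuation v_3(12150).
v_3(12150) = 5

v_3(n) is the largest exponent k such that 3^k divides n. Factor out: 12150 = 3^5 · 50. (Sign doesn't affect v_p.) So v_3(12150) = 5.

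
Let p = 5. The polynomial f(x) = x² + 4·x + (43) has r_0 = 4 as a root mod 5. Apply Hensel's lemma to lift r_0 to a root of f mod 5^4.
r_3 = 154 (mod 625)

Hensel: r_{i+1} = r_i − f(r_i)·(f′(r_i))^{-1} mod 5^{i+2}, f′(x) = 2x + 4. Iterate:
  r_0 = 4 (mod 5)
  r_1 = 4 (mod 25)
  r_2 = 29 (mod 125)
  r_3 = 154 (mod 625)
Final: r = 154 satisfies f(r) ≡ 0 mod 5^4.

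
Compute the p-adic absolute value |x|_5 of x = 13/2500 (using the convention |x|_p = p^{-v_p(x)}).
|13/2500|_5 = 625

Step 1 — compute v_5(x) by factoring powers of 5 out of the numerator and denominator: v_5(13/2500) = -4. Step 2 — apply |x|_p = p^{-v_p(x)} = 5^{4} = 625.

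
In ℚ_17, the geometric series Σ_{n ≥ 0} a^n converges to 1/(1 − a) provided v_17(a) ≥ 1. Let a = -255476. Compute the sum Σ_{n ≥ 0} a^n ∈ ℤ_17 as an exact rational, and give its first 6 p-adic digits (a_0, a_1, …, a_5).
Σ a^n = 1/(1 − a) = 1/255477;  first 6 digits = (1, 0, 0, 16, 13, 16)

v_17(a) = 3 ≥ 1, so the series converges in ℤ_17 to 1/(1 − a) = 1/(1 − (-255476)) = 1/255477. Expand this rational in ℤ_17: compute digits iteratively via d_i = x_i mod 17, x_{i+1} = (x_i − d_i)/17. The first 6 digits are (1, 0, 0, 16, 13, 16).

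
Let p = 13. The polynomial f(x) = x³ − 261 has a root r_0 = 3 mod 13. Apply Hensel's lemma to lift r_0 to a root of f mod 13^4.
r_3 = 68 (mod 28561)

Hensel: r_{i+1} = r_i − f(r_i)/f′(r_i) mod 13^{i+2}, where f′(x) = 3x². Iterate:
  r_0 = 3 (mod 13)
  r_1 = 68 (mod 169)
  r_2 = 68 (mod 2197)
  r_3 = 68 (mod 28561)
Final: r = 68 with f(r) ≡ 0 mod 13^4.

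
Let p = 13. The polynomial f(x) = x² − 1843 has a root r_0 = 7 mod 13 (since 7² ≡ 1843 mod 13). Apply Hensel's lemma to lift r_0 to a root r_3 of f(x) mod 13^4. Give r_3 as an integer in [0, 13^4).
r_3 = 20391 (mod 28561)

Hensel's recurrence: r_{i+1} = r_i − f(r_i)·(f′(r_i))^{-1} mod 13^{i+2}, with f′(x) = 2x. Iterate:
  r_0 = 7 (mod 13)
  r_1 = 111 (mod 169)
  r_2 = 618 (mod 2197)
  r_3 = 20391 (mod 28561)
Final: r_3 = 20391, and one checks f(r_3) ≡ 0 mod 13^4.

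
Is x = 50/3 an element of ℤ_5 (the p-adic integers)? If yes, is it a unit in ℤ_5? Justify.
x ∈ ℤ_5 but not a unit; v_5(x) = 2 > 0

ℤ_5 = {x ∈ ℚ_5 : v_5(x) ≥ 0} and ℤ_5^× = {x ∈ ℤ_5 : v_5(x) = 0}. Here v_5(50/3) = v_5(num) − v_5(den) = 2; compare against these criteria.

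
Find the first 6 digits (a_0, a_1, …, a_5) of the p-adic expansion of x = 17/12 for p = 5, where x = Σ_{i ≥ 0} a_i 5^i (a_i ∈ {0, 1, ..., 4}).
(a_0, …, a_5) = (1, 3, 4, 2, 4, 2)

v_5(17/12) = 0 (numerator and denominator both coprime to 5), so x ∈ ℤ_5^×. Compute digits iteratively via a_i = x_i mod 5, x_{i+1} = (x_i − a_i)/5, with x_0 = x:
  x_0 = 17/12;  a_0 = 1;  x_1 = (x_0 − 1)/5 = 1/12
  x_1 = 1/12;  a_1 = 3;  x_2 = (x_1 − 3)/5 = -7/12
  x_2 = -7/12;  a_2 = 4;  x_3 = (x_2 − 4)/5 = -11/12
  x_3 = -11/12;  a_3 = 2;  x_4 = (x_3 − 2)/5 = -7/12
  x_4 = -7/12;  a_4 = 4;  x_5 = (x_4 − 4)/5 = -11/12
  x_5 = -11/12;  a_5 = 2;  x_6 = (x_5 − 2)/5 = -7/12
Digits: (1, 3, 4, 2, 4, 2).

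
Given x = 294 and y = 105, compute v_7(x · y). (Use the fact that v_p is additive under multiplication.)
v_7(30870) = 3

v_p(x) = 2 (factor: 294 = 7^2 · 6); v_p(y) = 1 (factor: 105 = 7^1 · 15). Additivity: v_p(xy) = v_p(x) + v_p(y) = 2 + 1 = 3. (Direct check: xy = 30870 = 7^3 · (90).)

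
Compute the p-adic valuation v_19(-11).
v_19(-11) = 0

v_19(n) is the largest exponent k such that 19^k divides n. Factor out: -11 = -19^0 · 11. (Sign doesn't affect v_p.) So v_19(-11) = 0.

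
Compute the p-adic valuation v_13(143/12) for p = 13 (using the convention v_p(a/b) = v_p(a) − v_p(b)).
v_13(143/12) = 1

Factor powers of 13 from the numerator and denominator of the reduced fraction: 143 = 13^1 · 11 and 12 = 13^0 · 12. Apply v_p(a/b) = v_p(a) − v_p(b): v_13(143/12) = 1 − 0 = 1.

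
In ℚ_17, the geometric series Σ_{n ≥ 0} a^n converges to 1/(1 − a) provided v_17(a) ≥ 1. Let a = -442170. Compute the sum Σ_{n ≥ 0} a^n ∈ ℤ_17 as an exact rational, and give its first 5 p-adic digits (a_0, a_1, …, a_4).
Σ a^n = 1/(1 − a) = 1/442171;  first 5 digits = (1, 0, 0, 12, 11)

v_17(a) = 3 ≥ 1, so the series converges in ℤ_17 to 1/(1 − a) = 1/(1 − (-442170)) = 1/442171. Expand this rational in ℤ_17: compute digits iteratively via d_i = x_i mod 17, x_{i+1} = (x_i − d_i)/17. The first 5 digits are (1, 0, 0, 12, 11).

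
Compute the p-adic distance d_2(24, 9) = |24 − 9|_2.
d_2(24, 9) = 1

Step 1 — x − y = 24 − 9 = 15. Step 2 — v_2(15) = 0 (factor: 15 = (2^0 · 15); the sign does not affect v_p). Step 3 — |x − y|_2 = 2^{0} = 1.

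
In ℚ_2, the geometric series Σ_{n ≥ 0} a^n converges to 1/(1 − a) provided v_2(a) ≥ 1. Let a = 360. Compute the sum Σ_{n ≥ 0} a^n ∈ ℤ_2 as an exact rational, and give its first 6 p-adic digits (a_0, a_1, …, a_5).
Σ a^n = 1/(1 − a) = -1/359;  first 6 digits = (1, 0, 0, 1, 0, 1)

v_2(a) = 3 ≥ 1, so the series converges in ℤ_2 to 1/(1 − a) = 1/(1 − 360) = -1/359. Expand this rational in ℤ_2: compute digits iteratively via d_i = x_i mod 2, x_{i+1} = (x_i − d_i)/2. The first 6 digits are (1, 0, 0, 1, 0, 1).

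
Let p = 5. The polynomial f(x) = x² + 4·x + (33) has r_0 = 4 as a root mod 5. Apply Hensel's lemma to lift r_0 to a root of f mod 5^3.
r_2 = 59 (mod 125)

Hensel: r_{i+1} = r_i − f(r_i)·(f′(r_i))^{-1} mod 5^{i+2}, f′(x) = 2x + 4. Iterate:
  r_0 = 4 (mod 5)
  r_1 = 9 (mod 25)
  r_2 = 59 (mod 125)
Final: r = 59 satisfies f(r) ≡ 0 mod 5^3.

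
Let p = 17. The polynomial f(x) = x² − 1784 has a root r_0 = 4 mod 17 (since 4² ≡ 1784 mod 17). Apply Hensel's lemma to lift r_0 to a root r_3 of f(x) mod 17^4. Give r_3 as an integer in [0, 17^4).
r_3 = 78255 (mod 83521)

Hensel's recurrence: r_{i+1} = r_i − f(r_i)·(f′(r_i))^{-1} mod 17^{i+2}, with f′(x) = 2x. Iterate:
  r_0 = 4 (mod 17)
  r_1 = 225 (mod 289)
  r_2 = 4560 (mod 4913)
  r_3 = 78255 (mod 83521)
Final: r_3 = 78255, and one checks f(r_3) ≡ 0 mod 17^4.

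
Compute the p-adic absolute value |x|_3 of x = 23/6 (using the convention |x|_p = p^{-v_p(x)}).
|23/6|_3 = 3

Step 1 — compute v_3(x) by factoring powers of 3 out of the numerator and denominator: v_3(23/6) = -1. Step 2 — apply |x|_p = p^{-v_p(x)} = 3^{1} = 3.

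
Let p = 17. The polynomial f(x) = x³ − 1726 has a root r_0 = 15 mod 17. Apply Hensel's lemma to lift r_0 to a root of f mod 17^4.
r_3 = 41903 (mod 83521)

Hensel: r_{i+1} = r_i − f(r_i)/f′(r_i) mod 17^{i+2}, where f′(x) = 3x². Iterate:
  r_0 = 15 (mod 17)
  r_1 = 287 (mod 289)
  r_2 = 2599 (mod 4913)
  r_3 = 41903 (mod 83521)
Final: r = 41903 with f(r) ≡ 0 mod 17^4.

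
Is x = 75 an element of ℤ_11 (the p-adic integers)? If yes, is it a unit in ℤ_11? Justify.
x ∈ ℤ_11^× (unit); v_11(x) = 0

ℤ_11 = {x ∈ ℚ_11 : v_11(x) ≥ 0} and ℤ_11^× = {x ∈ ℤ_11 : v_11(x) = 0}. Here v_11(75) = v_11(num) − v_11(den) = 0; compare against these criteria.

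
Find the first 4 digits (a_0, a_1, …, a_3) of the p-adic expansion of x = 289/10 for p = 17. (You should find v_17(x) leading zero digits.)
(a_0, …, a_3) = (0, 0, 12, 1)

v_17(289/10) = 2, so a_0 = ... = a_1 = 0. Factor out: x = 17^2 · u with u = 1/10 a unit in ℤ_17. Expand u iteratively via a_{v+i} = u_i mod 17, u_{i+1} = (u_i − a_{v+i})/17:
  u_0 = 1/10;  a_2 = 12;  u_1 = (u_0 − 12)/17 = -7/10
  u_1 = -7/10;  a_3 = 1;  u_2 = (u_1 − 1)/17 = -1/10
Digits: (0, 0, 12, 1).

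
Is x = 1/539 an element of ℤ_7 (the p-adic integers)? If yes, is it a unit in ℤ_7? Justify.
x ∉ ℤ_7 (v_7(x) = -2 < 0)

ℤ_7 = {x ∈ ℚ_7 : v_7(x) ≥ 0} and ℤ_7^× = {x ∈ ℤ_7 : v_7(x) = 0}. Here v_7(1/539) = v_7(num) − v_7(den) = -2; compare against these criteria.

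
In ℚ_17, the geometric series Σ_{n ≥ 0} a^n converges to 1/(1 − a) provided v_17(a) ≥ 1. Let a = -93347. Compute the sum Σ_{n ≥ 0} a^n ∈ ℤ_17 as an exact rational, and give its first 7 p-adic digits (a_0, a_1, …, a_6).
Σ a^n = 1/(1 − a) = 1/93348;  first 7 digits = (1, 0, 0, 15, 15, 16, 3)

v_17(a) = 3 ≥ 1, so the series converges in ℤ_17 to 1/(1 − a) = 1/(1 − (-93347)) = 1/93348. Expand this rational in ℤ_17: compute digits iteratively via d_i = x_i mod 17, x_{i+1} = (x_i − d_i)/17. The first 7 digits are (1, 0, 0, 15, 15, 16, 3).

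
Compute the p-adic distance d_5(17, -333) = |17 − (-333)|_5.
d_5(17, -333) = 1/25

Step 1 — x − y = 17 − (-333) = 350. Step 2 — v_5(350) = 2 (factor: 350 = (5^2 · 14); the sign does not affect v_p). Step 3 — |x − y|_5 = 5^{-2} = 1/25.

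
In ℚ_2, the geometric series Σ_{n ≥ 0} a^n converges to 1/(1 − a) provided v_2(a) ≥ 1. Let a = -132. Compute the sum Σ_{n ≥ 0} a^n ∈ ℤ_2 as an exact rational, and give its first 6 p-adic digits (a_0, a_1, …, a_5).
Σ a^n = 1/(1 − a) = 1/133;  first 6 digits = (1, 0, 1, 1, 0, 0)

v_2(a) = 2 ≥ 1, so the series converges in ℤ_2 to 1/(1 − a) = 1/(1 − (-132)) = 1/133. Expand this rational in ℤ_2: compute digits iteratively via d_i = x_i mod 2, x_{i+1} = (x_i − d_i)/2. The first 6 digits are (1, 0, 1, 1, 0, 0).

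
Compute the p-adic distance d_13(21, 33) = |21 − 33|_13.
d_13(21, 33) = 1

Step 1 — x − y = 21 − 33 = -12. Step 2 — v_13(-12) = 0 (factor: -12 = −(13^0 · 12); the sign does not affect v_p). Step 3 — |x − y|_13 = 13^{0} = 1.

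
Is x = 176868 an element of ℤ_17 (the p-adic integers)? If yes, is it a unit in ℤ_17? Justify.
x ∈ ℤ_17 but not a unit; v_17(x) = 3 > 0

ℤ_17 = {x ∈ ℚ_17 : v_17(x) ≥ 0} and ℤ_17^× = {x ∈ ℤ_17 : v_17(x) = 0}. Here v_17(176868) = v_17(num) − v_17(den) = 3; compare against these criteria.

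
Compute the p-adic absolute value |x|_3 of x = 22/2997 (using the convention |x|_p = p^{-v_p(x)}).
|22/2997|_3 = 81

Step 1 — compute v_3(x) by factoring powers of 3 out of the numerator and denominator: v_3(22/2997) = -4. Step 2 — apply |x|_p = p^{-v_p(x)} = 3^{4} = 81.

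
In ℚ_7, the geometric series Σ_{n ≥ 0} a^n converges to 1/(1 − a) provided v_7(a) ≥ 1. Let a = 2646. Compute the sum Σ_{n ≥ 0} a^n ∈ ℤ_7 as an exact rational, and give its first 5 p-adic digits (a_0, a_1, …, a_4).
Σ a^n = 1/(1 − a) = -1/2645;  first 5 digits = (1, 0, 5, 0, 5)

v_7(a) = 2 ≥ 1, so the series converges in ℤ_7 to 1/(1 − a) = 1/(1 − 2646) = -1/2645. Expand this rational in ℤ_7: compute digits iteratively via d_i = x_i mod 7, x_{i+1} = (x_i − d_i)/7. The first 5 digits are (1, 0, 5, 0, 5).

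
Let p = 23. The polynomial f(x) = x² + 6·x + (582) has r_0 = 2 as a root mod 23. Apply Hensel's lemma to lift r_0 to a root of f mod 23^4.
r_3 = 148168 (mod 279841)

Hensel: r_{i+1} = r_i − f(r_i)·(f′(r_i))^{-1} mod 23^{i+2}, f′(x) = 2x + 6. Iterate:
  r_0 = 2 (mod 23)
  r_1 = 48 (mod 529)
  r_2 = 2164 (mod 12167)
  r_3 = 148168 (mod 279841)
Final: r = 148168 satisfies f(r) ≡ 0 mod 23^4.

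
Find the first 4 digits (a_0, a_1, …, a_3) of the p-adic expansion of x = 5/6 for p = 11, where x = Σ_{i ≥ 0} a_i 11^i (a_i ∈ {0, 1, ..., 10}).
(a_0, …, a_3) = (10, 1, 9, 1)

v_11(5/6) = 0 (numerator and denominator both coprime to 11), so x ∈ ℤ_11^×. Compute digits iteratively via a_i = x_i mod 11, x_{i+1} = (x_i − a_i)/11, with x_0 = x:
  x_0 = 5/6;  a_0 = 10;  x_1 = (x_0 − 10)/11 = -5/6
  x_1 = -5/6;  a_1 = 1;  x_2 = (x_1 − 1)/11 = -1/6
  x_2 = -1/6;  a_2 = 9;  x_3 = (x_2 − 9)/11 = -5/6
  x_3 = -5/6;  a_3 = 1;  x_4 = (x_3 − 1)/11 = -1/6
Digits: (10, 1, 9, 1).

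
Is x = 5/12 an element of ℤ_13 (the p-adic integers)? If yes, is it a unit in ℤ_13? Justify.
x ∈ ℤ_13^× (unit); v_13(x) = 0

ℤ_13 = {x ∈ ℚ_13 : v_13(x) ≥ 0} and ℤ_13^× = {x ∈ ℤ_13 : v_13(x) = 0}. Here v_13(5/12) = v_13(num) − v_13(den) = 0; compare against these criteria.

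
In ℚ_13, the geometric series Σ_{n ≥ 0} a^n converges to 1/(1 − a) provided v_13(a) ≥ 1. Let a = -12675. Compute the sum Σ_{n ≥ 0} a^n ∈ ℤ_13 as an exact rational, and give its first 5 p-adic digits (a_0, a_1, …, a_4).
Σ a^n = 1/(1 − a) = 1/12676;  first 5 digits = (1, 0, 3, 7, 8)

v_13(a) = 2 ≥ 1, so the series converges in ℤ_13 to 1/(1 − a) = 1/(1 − (-12675)) = 1/12676. Expand this rational in ℤ_13: compute digits iteratively via d_i = x_i mod 13, x_{i+1} = (x_i − d_i)/13. The first 5 digits are (1, 0, 3, 7, 8).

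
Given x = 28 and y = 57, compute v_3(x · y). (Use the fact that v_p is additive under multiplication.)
v_3(1596) = 1

v_p(x) = 0 (factor: 28 = 3^0 · 28); v_p(y) = 1 (factor: 57 = 3^1 · 19). Additivity: v_p(xy) = v_p(x) + v_p(y) = 0 + 1 = 1. (Direct check: xy = 1596 = 3^1 · (532).)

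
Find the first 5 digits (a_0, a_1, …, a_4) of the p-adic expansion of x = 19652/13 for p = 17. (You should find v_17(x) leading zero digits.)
(a_0, …, a_4) = (0, 0, 0, 16, 3)

v_17(19652/13) = 3, so a_0 = ... = a_2 = 0. Factor out: x = 17^3 · u with u = 4/13 a unit in ℤ_17. Expand u iteratively via a_{v+i} = u_i mod 17, u_{i+1} = (u_i − a_{v+i})/17:
  u_0 = 4/13;  a_3 = 16;  u_1 = (u_0 − 16)/17 = -12/13
  u_1 = -12/13;  a_4 = 3;  u_2 = (u_1 − 3)/17 = -3/13
Digits: (0, 0, 0, 16, 3).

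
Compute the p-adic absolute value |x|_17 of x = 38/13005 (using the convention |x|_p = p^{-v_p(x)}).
|38/13005|_17 = 289

Step 1 — compute v_17(x) by factoring powers of 17 out of the numerator and denominator: v_17(38/13005) = -2. Step 2 — apply |x|_p = p^{-v_p(x)} = 17^{2} = 289.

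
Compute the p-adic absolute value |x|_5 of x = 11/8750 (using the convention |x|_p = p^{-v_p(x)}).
|11/8750|_5 = 625

Step 1 — compute v_5(x) by factoring powers of 5 out of the numerator and denominator: v_5(11/8750) = -4. Step 2 — apply |x|_p = p^{-v_p(x)} = 5^{4} = 625.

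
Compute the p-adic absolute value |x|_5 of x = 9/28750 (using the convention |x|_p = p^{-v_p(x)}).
|9/28750|_5 = 625

Step 1 — compute v_5(x) by factoring powers of 5 out of the numerator and denominator: v_5(9/28750) = -4. Step 2 — apply |x|_p = p^{-v_p(x)} = 5^{4} = 625.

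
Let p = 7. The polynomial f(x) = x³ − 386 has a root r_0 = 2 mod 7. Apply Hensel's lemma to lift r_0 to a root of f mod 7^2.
r_1 = 9 (mod 49)

Hensel: r_{i+1} = r_i − f(r_i)/f′(r_i) mod 7^{i+2}, where f′(x) = 3x². Iterate:
  r_0 = 2 (mod 7)
  r_1 = 9 (mod 49)
Final: r = 9 with f(r) ≡ 0 mod 7^2.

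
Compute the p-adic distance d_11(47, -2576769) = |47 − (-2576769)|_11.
d_11(47, -2576769) = 1/161051

Step 1 — x − y = 47 − (-2576769) = 2576816. Step 2 — v_11(2576816) = 5 (factor: 2576816 = (11^5 · 16); the sign does not affect v_p). Step 3 — |x − y|_11 = 11^{-5} = 1/161051.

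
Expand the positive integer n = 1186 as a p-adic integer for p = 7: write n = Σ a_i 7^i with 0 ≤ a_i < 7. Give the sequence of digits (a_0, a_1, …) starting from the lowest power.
(a_0, a_1, …) = (3, 1, 3, 3)

Repeated division by 7 gives the digits low-to-high: 1186 = 3 + 1·7^1 + 3·7^2 + 3·7^3. Digit sequence: (3, 1, 3, 3).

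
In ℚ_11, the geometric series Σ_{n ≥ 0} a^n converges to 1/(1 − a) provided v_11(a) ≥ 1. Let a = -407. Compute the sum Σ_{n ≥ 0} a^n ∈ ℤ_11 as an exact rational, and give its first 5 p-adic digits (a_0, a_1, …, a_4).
Σ a^n = 1/(1 − a) = 1/408;  first 5 digits = (1, 7, 1, 5, 7)

v_11(a) = 1 ≥ 1, so the series converges in ℤ_11 to 1/(1 − a) = 1/(1 − (-407)) = 1/408. Expand this rational in ℤ_11: compute digits iteratively via d_i = x_i mod 11, x_{i+1} = (x_i − d_i)/11. The first 5 digits are (1, 7, 1, 5, 7).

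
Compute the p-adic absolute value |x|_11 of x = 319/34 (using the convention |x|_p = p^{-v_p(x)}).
|319/34|_11 = 1/11

Step 1 — compute v_11(x) by factoring powers of 11 out of the numerator and denominator: v_11(319/34) = 1. Step 2 — apply |x|_p = p^{-v_p(x)} = 11^{-1} = 1/11.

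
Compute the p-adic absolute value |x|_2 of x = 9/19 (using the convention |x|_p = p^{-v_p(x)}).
|9/19|_2 = 1

Step 1 — compute v_2(x) by factoring powers of 2 out of the numerator and denominator: v_2(9/19) = 0. Step 2 — apply |x|_p = p^{-v_p(x)} = 2^{0} = 1.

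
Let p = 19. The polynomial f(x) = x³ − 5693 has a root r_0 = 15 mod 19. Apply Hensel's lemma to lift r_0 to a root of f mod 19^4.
r_3 = 84071 (mod 130321)

Hensel: r_{i+1} = r_i − f(r_i)/f′(r_i) mod 19^{i+2}, where f′(x) = 3x². Iterate:
  r_0 = 15 (mod 19)
  r_1 = 319 (mod 361)
  r_2 = 1763 (mod 6859)
  r_3 = 84071 (mod 130321)
Final: r = 84071 with f(r) ≡ 0 mod 19^4.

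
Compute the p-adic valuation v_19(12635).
v_19(12635) = 2

v_19(n) is the largest exponent k such that 19^k divides n. Factor out: 12635 = 19^2 · 35. (Sign doesn't affect v_p.) So v_19(12635) = 2.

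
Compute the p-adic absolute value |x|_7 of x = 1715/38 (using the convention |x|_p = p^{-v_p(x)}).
|1715/38|_7 = 1/343

Step 1 — compute v_7(x) by factoring powers of 7 out of the numerator and denominator: v_7(1715/38) = 3. Step 2 — apply |x|_p = p^{-v_p(x)} = 7^{-3} = 1/343.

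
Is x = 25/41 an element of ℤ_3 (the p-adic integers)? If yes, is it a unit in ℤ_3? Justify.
x ∈ ℤ_3^× (unit); v_3(x) = 0

ℤ_3 = {x ∈ ℚ_3 : v_3(x) ≥ 0} and ℤ_3^× = {x ∈ ℤ_3 : v_3(x) = 0}. Here v_3(25/41) = v_3(num) − v_3(den) = 0; compare against these criteria.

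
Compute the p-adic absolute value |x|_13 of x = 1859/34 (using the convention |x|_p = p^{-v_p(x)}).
|1859/34|_13 = 1/169

Step 1 — compute v_13(x) by factoring powers of 13 out of the numerator and denominator: v_13(1859/34) = 2. Step 2 — apply |x|_p = p^{-v_p(x)} = 13^{-2} = 1/169.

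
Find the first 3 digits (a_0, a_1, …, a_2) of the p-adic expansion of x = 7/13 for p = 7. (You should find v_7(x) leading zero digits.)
(a_0, …, a_2) = (0, 6, 4)

v_7(7/13) = 1, so a_0 = ... = a_0 = 0. Factor out: x = 7^1 · u with u = 1/13 a unit in ℤ_7. Expand u iteratively via a_{v+i} = u_i mod 7, u_{i+1} = (u_i − a_{v+i})/7:
  u_0 = 1/13;  a_1 = 6;  u_1 = (u_0 − 6)/7 = -11/13
  u_1 = -11/13;  a_2 = 4;  u_2 = (u_1 − 4)/7 = -9/13
Digits: (0, 6, 4).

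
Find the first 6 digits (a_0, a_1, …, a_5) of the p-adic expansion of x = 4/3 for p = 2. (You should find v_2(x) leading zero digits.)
(a_0, …, a_5) = (0, 0, 1, 1, 0, 1)

v_2(4/3) = 2, so a_0 = ... = a_1 = 0. Factor out: x = 2^2 · u with u = 1/3 a unit in ℤ_2. Expand u iteratively via a_{v+i} = u_i mod 2, u_{i+1} = (u_i − a_{v+i})/2:
  u_0 = 1/3;  a_2 = 1;  u_1 = (u_0 − 1)/2 = -1/3
  u_1 = -1/3;  a_3 = 1;  u_2 = (u_1 − 1)/2 = -2/3
  u_2 = -2/3;  a_4 = 0;  u_3 = (u_2 − 0)/2 = -1/3
  u_3 = -1/3;  a_5 = 1;  u_4 = (u_3 − 1)/2 = -2/3
Digits: (0, 0, 1, 1, 0, 1).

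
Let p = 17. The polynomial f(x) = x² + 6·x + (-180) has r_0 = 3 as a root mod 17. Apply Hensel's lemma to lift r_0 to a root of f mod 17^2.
r_1 = 88 (mod 289)

Hensel: r_{i+1} = r_i − f(r_i)·(f′(r_i))^{-1} mod 17^{i+2}, f′(x) = 2x + 6. Iterate:
  r_0 = 3 (mod 17)
  r_1 = 88 (mod 289)
Final: r = 88 satisfies f(r) ≡ 0 mod 17^2.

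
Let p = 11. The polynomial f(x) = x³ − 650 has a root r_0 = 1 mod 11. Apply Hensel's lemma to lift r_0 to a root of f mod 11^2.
r_1 = 56 (mod 121)

Hensel: r_{i+1} = r_i − f(r_i)/f′(r_i) mod 11^{i+2}, where f′(x) = 3x². Iterate:
  r_0 = 1 (mod 11)
  r_1 = 56 (mod 121)
Final: r = 56 with f(r) ≡ 0 mod 11^2.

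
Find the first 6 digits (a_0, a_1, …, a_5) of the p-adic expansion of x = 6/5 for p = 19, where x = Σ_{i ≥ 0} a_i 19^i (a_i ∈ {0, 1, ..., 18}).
(a_0, …, a_5) = (5, 15, 3, 15, 3, 15)

v_19(6/5) = 0 (numerator and denominator both coprime to 19), so x ∈ ℤ_19^×. Compute digits iteratively via a_i = x_i mod 19, x_{i+1} = (x_i − a_i)/19, with x_0 = x:
  x_0 = 6/5;  a_0 = 5;  x_1 = (x_0 − 5)/19 = -1/5
  x_1 = -1/5;  a_1 = 15;  x_2 = (x_1 − 15)/19 = -4/5
  x_2 = -4/5;  a_2 = 3;  x_3 = (x_2 − 3)/19 = -1/5
  x_3 = -1/5;  a_3 = 15;  x_4 = (x_3 − 15)/19 = -4/5
  x_4 = -4/5;  a_4 = 3;  x_5 = (x_4 − 3)/19 = -1/5
  x_5 = -1/5;  a_5 = 15;  x_6 = (x_5 − 15)/19 = -4/5
Digits: (5, 15, 3, 15, 3, 15).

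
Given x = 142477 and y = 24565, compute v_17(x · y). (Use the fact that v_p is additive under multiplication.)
v_17(3499947505) = 6

v_p(x) = 3 (factor: 142477 = 17^3 · 29); v_p(y) = 3 (factor: 24565 = 17^3 · 5). Additivity: v_p(xy) = v_p(x) + v_p(y) = 3 + 3 = 6. (Direct check: xy = 3499947505 = 17^6 · (145).)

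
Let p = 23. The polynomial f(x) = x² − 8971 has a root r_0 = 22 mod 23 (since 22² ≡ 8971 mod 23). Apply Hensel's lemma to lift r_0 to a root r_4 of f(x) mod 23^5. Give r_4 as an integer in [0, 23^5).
r_4 = 4194716 (mod 6436343)

Hensel's recurrence: r_{i+1} = r_i − f(r_i)·(f′(r_i))^{-1} mod 23^{i+2}, with f′(x) = 2x. Iterate:
  r_0 = 22 (mod 23)
  r_1 = 275 (mod 529)
  r_2 = 9268 (mod 12167)
  r_3 = 276942 (mod 279841)
  r_4 = 4194716 (mod 6436343)
Final: r_4 = 4194716, and one checks f(r_4) ≡ 0 mod 23^5.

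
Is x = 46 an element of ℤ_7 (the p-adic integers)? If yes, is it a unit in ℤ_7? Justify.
x ∈ ℤ_7^× (unit); v_7(x) = 0

ℤ_7 = {x ∈ ℚ_7 : v_7(x) ≥ 0} and ℤ_7^× = {x ∈ ℤ_7 : v_7(x) = 0}. Here v_7(46) = v_7(num) − v_7(den) = 0; compare against these criteria.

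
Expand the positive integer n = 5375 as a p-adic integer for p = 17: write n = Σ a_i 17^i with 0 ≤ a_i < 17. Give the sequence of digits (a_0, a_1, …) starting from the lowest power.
(a_0, a_1, …) = (3, 10, 1, 1)

Repeated division by 17 gives the digits low-to-high: 5375 = 3 + 10·17^1 + 1·17^2 + 1·17^3. Digit sequence: (3, 10, 1, 1).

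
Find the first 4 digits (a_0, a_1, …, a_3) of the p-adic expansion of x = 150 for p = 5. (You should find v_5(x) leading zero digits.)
(a_0, …, a_3) = (0, 0, 1, 1)

v_5(150) = 2, so a_0 = ... = a_1 = 0. Factor out: x = 5^2 · u with u = 6 a unit in ℤ_5. Expand u iteratively via a_{v+i} = u_i mod 5, u_{i+1} = (u_i − a_{v+i})/5:
  u_0 = 6;  a_2 = 1;  u_1 = (u_0 − 1)/5 = 1
  u_1 = 1;  a_3 = 1;  u_2 = (u_1 − 1)/5 = 0
Digits: (0, 0, 1, 1).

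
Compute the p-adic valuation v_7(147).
v_7(147) = 2

v_7(n) is the largest exponent k such that 7^k divides n. Factor out: 147 = 7^2 · 3. (Sign doesn't affect v_p.) So v_7(147) = 2.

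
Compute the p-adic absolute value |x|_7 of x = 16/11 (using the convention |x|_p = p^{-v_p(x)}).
|16/11|_7 = 1

Step 1 — compute v_7(x) by factoring powers of 7 out of the numerator and denominator: v_7(16/11) = 0. Step 2 — apply |x|_p = p^{-v_p(x)} = 7^{0} = 1.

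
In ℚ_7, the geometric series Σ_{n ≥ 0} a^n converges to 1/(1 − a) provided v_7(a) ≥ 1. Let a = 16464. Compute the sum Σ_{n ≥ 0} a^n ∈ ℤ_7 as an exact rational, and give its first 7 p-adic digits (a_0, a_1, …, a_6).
Σ a^n = 1/(1 − a) = -1/16463;  first 7 digits = (1, 0, 0, 6, 6, 0, 1)

v_7(a) = 3 ≥ 1, so the series converges in ℤ_7 to 1/(1 − a) = 1/(1 − 16464) = -1/16463. Expand this rational in ℤ_7: compute digits iteratively via d_i = x_i mod 7, x_{i+1} = (x_i − d_i)/7. The first 7 digits are (1, 0, 0, 6, 6, 0, 1).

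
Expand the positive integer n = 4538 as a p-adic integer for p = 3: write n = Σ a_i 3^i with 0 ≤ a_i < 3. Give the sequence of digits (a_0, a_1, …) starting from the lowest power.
(a_0, a_1, …) = (2, 0, 0, 0, 2, 0, 0, 2)

Repeated division by 3 gives the digits low-to-high: 4538 = 2 + 2·3^4 + 2·3^7. Digit sequence: (2, 0, 0, 0, 2, 0, 0, 2).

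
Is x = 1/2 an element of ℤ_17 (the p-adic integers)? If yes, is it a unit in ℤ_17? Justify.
x ∈ ℤ_17^× (unit); v_17(x) = 0

ℤ_17 = {x ∈ ℚ_17 : v_17(x) ≥ 0} and ℤ_17^× = {x ∈ ℤ_17 : v_17(x) = 0}. Here v_17(1/2) = v_17(num) − v_17(den) = 0; compare against these criteria.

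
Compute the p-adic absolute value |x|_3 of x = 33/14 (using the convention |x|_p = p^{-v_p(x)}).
|33/14|_3 = 1/3

Step 1 — compute v_3(x) by factoring powers of 3 out of the numerator and denominator: v_3(33/14) = 1. Step 2 — apply |x|_p = p^{-v_p(x)} = 3^{-1} = 1/3.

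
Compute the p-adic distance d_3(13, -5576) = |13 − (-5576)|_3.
d_3(13, -5576) = 1/243

Step 1 — x − y = 13 − (-5576) = 5589. Step 2 — v_3(5589) = 5 (factor: 5589 = (3^5 · 23); the sign does not affect v_p). Step 3 — |x − y|_3 = 3^{-5} = 1/243.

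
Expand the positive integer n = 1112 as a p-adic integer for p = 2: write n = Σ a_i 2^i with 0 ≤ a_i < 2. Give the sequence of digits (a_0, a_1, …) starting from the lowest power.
(a_0, a_1, …) = (0, 0, 0, 1, 1, 0, 1, 0, 0, 0, 1)

Repeated division by 2 gives the digits low-to-high: 1112 = 1·2^3 + 1·2^4 + 1·2^6 + 1·2^10. Digit sequence: (0, 0, 0, 1, 1, 0, 1, 0, 0, 0, 1).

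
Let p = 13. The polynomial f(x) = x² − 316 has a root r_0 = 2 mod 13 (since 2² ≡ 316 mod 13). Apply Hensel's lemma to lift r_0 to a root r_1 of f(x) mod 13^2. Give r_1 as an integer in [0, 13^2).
r_1 = 80 (mod 169)

Hensel's recurrence: r_{i+1} = r_i − f(r_i)·(f′(r_i))^{-1} mod 13^{i+2}, with f′(x) = 2x. Iterate:
  r_0 = 2 (mod 13)
  r_1 = 80 (mod 169)
Final: r_1 = 80, and one checks f(r_1) ≡ 0 mod 13^2.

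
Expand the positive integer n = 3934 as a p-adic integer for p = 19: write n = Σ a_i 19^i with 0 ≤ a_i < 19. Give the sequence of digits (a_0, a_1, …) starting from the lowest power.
(a_0, a_1, …) = (1, 17, 10)

Repeated division by 19 gives the digits low-to-high: 3934 = 1 + 17·19^1 + 10·19^2. Digit sequence: (1, 17, 10).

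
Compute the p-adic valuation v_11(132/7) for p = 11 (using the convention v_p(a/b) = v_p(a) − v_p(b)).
v_11(132/7) = 1

Factor powers of 11 from the numerator and denominator of the reduced fraction: 132 = 11^1 · 12 and 7 = 11^0 · 7. Apply v_p(a/b) = v_p(a) − v_p(b): v_11(132/7) = 1 − 0 = 1.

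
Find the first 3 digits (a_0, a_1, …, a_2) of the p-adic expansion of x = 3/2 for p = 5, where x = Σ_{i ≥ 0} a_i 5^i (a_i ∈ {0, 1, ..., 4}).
(a_0, …, a_2) = (4, 2, 2)

v_5(3/2) = 0 (numerator and denominator both coprime to 5), so x ∈ ℤ_5^×. Compute digits iteratively via a_i = x_i mod 5, x_{i+1} = (x_i − a_i)/5, with x_0 = x:
  x_0 = 3/2;  a_0 = 4;  x_1 = (x_0 − 4)/5 = -1/2
  x_1 = -1/2;  a_1 = 2;  x_2 = (x_1 − 2)/5 = -1/2
  x_2 = -1/2;  a_2 = 2;  x_3 = (x_2 − 2)/5 = -1/2
Digits: (4, 2, 2).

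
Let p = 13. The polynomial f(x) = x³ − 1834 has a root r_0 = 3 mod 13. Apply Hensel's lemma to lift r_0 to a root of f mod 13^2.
r_1 = 120 (mod 169)

Hensel: r_{i+1} = r_i − f(r_i)/f′(r_i) mod 13^{i+2}, where f′(x) = 3x². Iterate:
  r_0 = 3 (mod 13)
  r_1 = 120 (mod 169)
Final: r = 120 with f(r) ≡ 0 mod 13^2.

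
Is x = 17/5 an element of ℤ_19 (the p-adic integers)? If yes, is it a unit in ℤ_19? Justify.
x ∈ ℤ_19^× (unit); v_19(x) = 0

ℤ_19 = {x ∈ ℚ_19 : v_19(x) ≥ 0} and ℤ_19^× = {x ∈ ℤ_19 : v_19(x) = 0}. Here v_19(17/5) = v_19(num) − v_19(den) = 0; compare against these criteria.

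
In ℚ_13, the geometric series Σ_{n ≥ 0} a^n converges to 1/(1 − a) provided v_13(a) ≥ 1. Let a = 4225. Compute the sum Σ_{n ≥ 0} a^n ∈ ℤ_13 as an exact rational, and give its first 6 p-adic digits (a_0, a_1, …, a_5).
Σ a^n = 1/(1 − a) = -1/4224;  first 6 digits = (1, 0, 12, 1, 1, 9)

v_13(a) = 2 ≥ 1, so the series converges in ℤ_13 to 1/(1 − a) = 1/(1 − 4225) = -1/4224. Expand this rational in ℤ_13: compute digits iteratively via d_i = x_i mod 13, x_{i+1} = (x_i − d_i)/13. The first 6 digits are (1, 0, 12, 1, 1, 9).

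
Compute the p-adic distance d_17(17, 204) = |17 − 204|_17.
d_17(17, 204) = 1/17

Step 1 — x − y = 17 − 204 = -187. Step 2 — v_17(-187) = 1 (factor: -187 = −(17^1 · 11); the sign does not affect v_p). Step 3 — |x − y|_17 = 17^{-1} = 1/17.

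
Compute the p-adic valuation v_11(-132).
v_11(-132) = 1

v_11(n) is the largest exponent k such that 11^k divides n. Factor out: -132 = -11^1 · 12. (Sign doesn't affect v_p.) So v_11(-132) = 1.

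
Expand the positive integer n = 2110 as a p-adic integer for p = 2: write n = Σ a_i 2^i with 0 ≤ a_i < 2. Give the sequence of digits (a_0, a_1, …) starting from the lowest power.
(a_0, a_1, …) = (0, 1, 1, 1, 1, 1, 0, 0, 0, 0, 0, 1)

Repeated division by 2 gives the digits low-to-high: 2110 = 1·2^1 + 1·2^2 + 1·2^3 + 1·2^4 + 1·2^5 + 1·2^11. Digit sequence: (0, 1, 1, 1, 1, 1, 0, 0, 0, 0, 0, 1).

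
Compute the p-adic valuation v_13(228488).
v_13(228488) = 4

v_13(n) is the largest exponent k such that 13^k divides n. Factor out: 228488 = 13^4 · 8. (Sign doesn't affect v_p.) So v_13(228488) = 4.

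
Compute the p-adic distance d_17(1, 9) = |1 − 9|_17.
d_17(1, 9) = 1

Step 1 — x − y = 1 − 9 = -8. Step 2 — v_17(-8) = 0 (factor: -8 = −(17^0 · 8); the sign does not affect v_p). Step 3 — |x − y|_17 = 17^{0} = 1.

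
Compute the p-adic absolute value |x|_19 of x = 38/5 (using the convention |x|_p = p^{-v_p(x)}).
|38/5|_19 = 1/19

Step 1 — compute v_19(x) by factoring powers of 19 out of the numerator and denominator: v_19(38/5) = 1. Step 2 — apply |x|_p = p^{-v_p(x)} = 19^{-1} = 1/19.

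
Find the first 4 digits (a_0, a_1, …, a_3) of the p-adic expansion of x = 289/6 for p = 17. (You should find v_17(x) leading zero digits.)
(a_0, …, a_3) = (0, 0, 3, 14)

v_17(289/6) = 2, so a_0 = ... = a_1 = 0. Factor out: x = 17^2 · u with u = 1/6 a unit in ℤ_17. Expand u iteratively via a_{v+i} = u_i mod 17, u_{i+1} = (u_i − a_{v+i})/17:
  u_0 = 1/6;  a_2 = 3;  u_1 = (u_0 − 3)/17 = -1/6
  u_1 = -1/6;  a_3 = 14;  u_2 = (u_1 − 14)/17 = -5/6
Digits: (0, 0, 3, 14).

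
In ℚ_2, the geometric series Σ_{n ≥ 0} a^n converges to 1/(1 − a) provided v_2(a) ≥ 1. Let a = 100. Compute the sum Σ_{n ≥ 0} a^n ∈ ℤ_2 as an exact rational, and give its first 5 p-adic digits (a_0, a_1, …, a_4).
Σ a^n = 1/(1 − a) = -1/99;  first 5 digits = (1, 0, 1, 0, 1)

v_2(a) = 2 ≥ 1, so the series converges in ℤ_2 to 1/(1 − a) = 1/(1 − 100) = -1/99. Expand this rational in ℤ_2: compute digits iteratively via d_i = x_i mod 2, x_{i+1} = (x_i − d_i)/2. The first 5 digits are (1, 0, 1, 0, 1).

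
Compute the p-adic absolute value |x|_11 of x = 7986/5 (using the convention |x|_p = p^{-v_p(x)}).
|7986/5|_11 = 1/1331

Step 1 — compute v_11(x) by factoring powers of 11 out of the numerator and denominator: v_11(7986/5) = 3. Step 2 — apply |x|_p = p^{-v_p(x)} = 11^{-3} = 1/1331.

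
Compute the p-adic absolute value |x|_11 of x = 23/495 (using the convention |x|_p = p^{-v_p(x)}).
|23/495|_11 = 11

Step 1 — compute v_11(x) by factoring powers of 11 out of the numerator and denominator: v_11(23/495) = -1. Step 2 — apply |x|_p = p^{-v_p(x)} = 11^{1} = 11.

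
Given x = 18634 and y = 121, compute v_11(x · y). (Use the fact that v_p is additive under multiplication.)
v_11(2254714) = 5

v_p(x) = 3 (factor: 18634 = 11^3 · 14); v_p(y) = 2 (factor: 121 = 11^2 · 1). Additivity: v_p(xy) = v_p(x) + v_p(y) = 3 + 2 = 5. (Direct check: xy = 2254714 = 11^5 · (14).)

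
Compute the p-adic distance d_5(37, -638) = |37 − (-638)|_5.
d_5(37, -638) = 1/25

Step 1 — x − y = 37 − (-638) = 675. Step 2 — v_5(675) = 2 (factor: 675 = (5^2 · 27); the sign does not affect v_p). Step 3 — |x − y|_5 = 5^{-2} = 1/25.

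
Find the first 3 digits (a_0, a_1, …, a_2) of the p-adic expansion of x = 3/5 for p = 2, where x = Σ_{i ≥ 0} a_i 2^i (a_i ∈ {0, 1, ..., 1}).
(a_0, …, a_2) = (1, 1, 1)

v_2(3/5) = 0 (numerator and denominator both coprime to 2), so x ∈ ℤ_2^×. Compute digits iteratively via a_i = x_i mod 2, x_{i+1} = (x_i − a_i)/2, with x_0 = x:
  x_0 = 3/5;  a_0 = 1;  x_1 = (x_0 − 1)/2 = -1/5
  x_1 = -1/5;  a_1 = 1;  x_2 = (x_1 − 1)/2 = -3/5
  x_2 = -3/5;  a_2 = 1;  x_3 = (x_2 − 1)/2 = -4/5
Digits: (1, 1, 1).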